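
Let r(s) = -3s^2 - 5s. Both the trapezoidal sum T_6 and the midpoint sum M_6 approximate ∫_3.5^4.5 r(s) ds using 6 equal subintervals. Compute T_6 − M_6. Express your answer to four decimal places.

T_6 ≈ -68.263889.
M_6 ≈ -68.243056.
T_6 − M_6 ≈ -0.0208.

-0.0208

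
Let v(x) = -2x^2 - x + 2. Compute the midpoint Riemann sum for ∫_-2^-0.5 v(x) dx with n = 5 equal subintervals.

Δx = (-0.5 − (-2))/5 = 0.3.
Midpoints: -1.85, -1.55, -1.25, -0.95, -0.65.
v(-1.85) = -2.995, v(-1.55) = -1.255, v(-1.25) = 0.125, v(-0.95) = 1.145, v(-0.65) = 1.805.
Sum = Δx · [v(-1.85) + v(-1.55) + v(-1.25) + v(-0.95) + v(-0.65)].
Sum = -0.3525.

-0.3525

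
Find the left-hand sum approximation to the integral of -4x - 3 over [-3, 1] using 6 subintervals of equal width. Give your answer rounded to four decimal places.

9.3333

Δx = (1 − (-3))/6 = 2/3.
Left endpoints: -3, -7/3, -5/3, -1, -1/3, 1/3.
f(-3) = 9, f(-7/3) = 19/3, f(-5/3) = 11/3, f(-1) = 1, f(-1/3) = -5/3, f(1/3) = -13/3.
Sum = Δx · [f(-3) + f(-7/3) + f(-5/3) + ...].
Sum ≈ 9.3333.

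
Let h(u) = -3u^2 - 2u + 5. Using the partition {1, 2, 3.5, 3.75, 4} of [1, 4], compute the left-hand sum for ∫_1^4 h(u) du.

-37.359375

Subinterval widths: 1, 1.5, 0.25, 0.25.
Left endpoints: 1, 2, 3.5, 3.75.
h(1) = 0, h(2) = -11, h(3.5) = -38.75, h(3.75) = -44.6875.
Sum = Σ Δu_i · h(u_i).
Sum = -37.359375.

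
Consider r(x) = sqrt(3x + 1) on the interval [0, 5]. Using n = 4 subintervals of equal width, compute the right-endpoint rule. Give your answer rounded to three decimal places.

15.744

Δx = (5 − 0)/4 = 1.25.
Right endpoints: 1.25, 2.5, 3.75, 5.
r(1.25) ≈ 2.179, r(2.5) ≈ 2.915, r(3.75) ≈ 3.500, r(5) ≈ 4.000.
Sum = Δx · [r(1.25) + r(2.5) + r(3.75) + r(5)].
Sum ≈ 15.744.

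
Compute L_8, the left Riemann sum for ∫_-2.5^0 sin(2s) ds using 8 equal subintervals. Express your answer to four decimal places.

Δs = (0 − (-2.5))/8 = 0.3125.
Left endpoints: -2.5, -2.1875, -1.875, -1.5625, -1.25, -0.9375, -0.625, -0.3125.
f(-2.5) ≈ 0.9589, f(-2.1875) ≈ 0.9436, f(-1.875) ≈ 0.5716, f(-1.5625) ≈ -0.0166, f(-1.25) ≈ -0.5985, f(-0.9375) ≈ -0.9541, f(-0.625) ≈ -0.9490, f(-0.3125) ≈ -0.5851.
Sum = Δs · [f(-2.5) + f(-2.1875) + f(-1.875) + ...].
Sum ≈ -0.1966.

-0.1966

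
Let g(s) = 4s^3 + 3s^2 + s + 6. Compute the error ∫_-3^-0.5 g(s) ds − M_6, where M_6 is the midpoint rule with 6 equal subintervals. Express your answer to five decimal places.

Exact integral: ∫_-3^-0.5 g(s) ds = -43.4375.
M_6 ≈ -42.7864583.
Error ≈ -43.4375 − (-42.7864583) ≈ -0.65104.

-0.65104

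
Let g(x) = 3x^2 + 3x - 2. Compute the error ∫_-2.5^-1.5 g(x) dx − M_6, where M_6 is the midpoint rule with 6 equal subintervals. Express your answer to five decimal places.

0.00694

Exact integral: ∫_-2.5^-1.5 g(x) dx = 4.25.
M_6 ≈ 4.2430556.
Error ≈ 4.25 − 4.2430556 ≈ 0.00694.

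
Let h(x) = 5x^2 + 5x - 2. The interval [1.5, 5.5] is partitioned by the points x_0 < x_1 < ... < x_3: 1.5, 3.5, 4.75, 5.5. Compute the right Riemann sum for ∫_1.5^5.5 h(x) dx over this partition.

454.265625

Subinterval widths: 2, 1.25, 0.75.
Right endpoints: 3.5, 4.75, 5.5.
h(3.5) = 76.75, h(4.75) = 134.5625, h(5.5) = 176.75.
Sum = Σ Δx_i · h(x_i).
Sum = 454.265625.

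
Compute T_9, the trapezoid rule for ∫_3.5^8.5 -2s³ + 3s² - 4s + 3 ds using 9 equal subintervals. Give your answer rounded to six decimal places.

-2077.237654

Δs = (8.5 − 3.5)/9 = 5/9.
f(3.5) = -60, f(73/18) = -141845/1458, f(83/18) = -107705/729, f(31/6) = -11525/54, f(103/18) = -216070/729, f(113/18) = -581305/1458, f(41/6) = -14105/27, f(133/18) = -976235/1458, f(143/18) = -614000/729, f(8.5) = -1042.5.
T_9 = (Δs/2)·[f(s_0) + 2f(s_1) + ... + 2f(s_{8}) + f(s_9)].
Sum ≈ -2077.237654.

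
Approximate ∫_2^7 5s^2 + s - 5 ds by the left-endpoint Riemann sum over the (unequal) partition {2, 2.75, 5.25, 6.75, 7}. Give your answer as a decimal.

Subinterval widths: 0.75, 2.5, 1.5, 0.25.
Left endpoints: 2, 2.75, 5.25, 6.75.
f(2) = 17, f(2.75) = 35.5625, f(5.25) = 138.0625, f(6.75) = 229.5625.
Sum = Σ Δs_i · f(s_i).
Sum = 366.140625.

366.140625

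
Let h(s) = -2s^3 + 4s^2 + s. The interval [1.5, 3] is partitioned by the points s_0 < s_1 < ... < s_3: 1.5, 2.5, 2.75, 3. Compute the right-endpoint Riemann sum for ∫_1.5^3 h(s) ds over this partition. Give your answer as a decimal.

Subinterval widths: 1, 0.25, 0.25.
Right endpoints: 2.5, 2.75, 3.
h(2.5) = -3.75, h(2.75) = -8.59375, h(3) = -15.
Sum = Σ Δs_i · h(s_i).
Sum = -9.6484375.

-9.6484375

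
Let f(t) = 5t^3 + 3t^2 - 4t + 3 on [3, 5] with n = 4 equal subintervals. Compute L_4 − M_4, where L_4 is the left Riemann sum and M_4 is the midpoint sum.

-124.625

L_4 = 624.75.
M_4 = 749.375.
L_4 − M_4 = -124.625.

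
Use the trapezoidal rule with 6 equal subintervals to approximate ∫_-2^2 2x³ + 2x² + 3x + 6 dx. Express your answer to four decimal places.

35.2593

Δx = (2 − (-2))/6 = 2/3.
f(-2) = -8, f(-4/3) = 22/27, f(-2/3) = 116/27, f(0) = 6, f(2/3) = 256/27, f(4/3) = 494/27, f(2) = 36.
T_6 = (Δx/2)·[f(x_0) + 2f(x_1) + ... + 2f(x_{5}) + f(x_6)].
Sum ≈ 35.2593.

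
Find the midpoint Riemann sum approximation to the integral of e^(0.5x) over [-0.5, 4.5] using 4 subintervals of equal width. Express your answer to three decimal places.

Δx = (4.5 − (-0.5))/4 = 1.25.
Midpoints: 0.125, 1.375, 2.625, 3.875.
f(0.125) ≈ 1.064, f(1.375) ≈ 1.989, f(2.625) ≈ 3.715, f(3.875) ≈ 6.941.
Sum = Δx · [f(0.125) + f(1.375) + f(2.625) + f(3.875)].
Sum ≈ 17.138.

17.138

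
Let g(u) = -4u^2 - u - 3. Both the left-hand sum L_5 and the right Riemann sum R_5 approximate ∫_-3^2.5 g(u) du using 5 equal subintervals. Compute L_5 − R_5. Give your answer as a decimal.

-6.05

L_5 = -79.42.
R_5 = -73.37.
L_5 − R_5 = -6.05.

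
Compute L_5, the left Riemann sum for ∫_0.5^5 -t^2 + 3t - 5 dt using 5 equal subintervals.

-22.545

Δt = (5 − 0.5)/5 = 0.9.
Left endpoints: 0.5, 1.4, 2.3, 3.2, 4.1.
f(0.5) = -3.75, f(1.4) = -2.76, f(2.3) = -3.39, f(3.2) = -5.64, f(4.1) = -9.51.
Sum = Δt · [f(0.5) + f(1.4) + f(2.3) + f(3.2) + f(4.1)].
Sum = -22.545.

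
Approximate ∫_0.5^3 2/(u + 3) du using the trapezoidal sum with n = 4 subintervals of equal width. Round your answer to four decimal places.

Δu = (3 − 0.5)/4 = 0.625.
f(0.5) = 4/7, f(1.125) = 16/33, f(1.75) = 8/19, f(2.375) = 16/43, f(3) = 1/3.
T_4 = (Δu/2)·[f(u_0) + 2f(u_1) + 2f(u_2) + 2f(u_3) + f(u_4)].
Sum ≈ 1.0815.

1.0815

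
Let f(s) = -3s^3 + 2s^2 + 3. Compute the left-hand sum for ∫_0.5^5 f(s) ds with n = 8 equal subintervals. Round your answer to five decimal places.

-285.91040

Δs = (5 − 0.5)/8 = 0.5625.
Left endpoints: 0.5, 1.0625, 1.625, 2.1875, 2.75, 3.3125, 3.875, 4.4375.
f(0.5) = 3.125, f(1.0625) = 6797/4096, f(1.625) = -2351/512, f(2.1875) = -77137/4096, f(2.75) = -44.265625, f(3.3125) = -344455/4096, f(3.875) = -72461/512, f(4.4375) = -900133/4096.
Sum = Δs · [f(0.5) + f(1.0625) + f(1.625) + ...].
Sum ≈ -285.91040.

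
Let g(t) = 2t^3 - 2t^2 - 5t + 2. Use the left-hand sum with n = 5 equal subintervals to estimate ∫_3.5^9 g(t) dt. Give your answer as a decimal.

1962.565

Δt = (9 − 3.5)/5 = 1.1.
Left endpoints: 3.5, 4.6, 5.7, 6.8, 7.9.
g(3.5) = 45.75, g(4.6) = 131.352, g(5.7) = 278.906, g(6.8) = 504.384, g(7.9) = 823.758.
Sum = Δt · [g(3.5) + g(4.6) + g(5.7) + g(6.8) + g(7.9)].
Sum = 1962.565.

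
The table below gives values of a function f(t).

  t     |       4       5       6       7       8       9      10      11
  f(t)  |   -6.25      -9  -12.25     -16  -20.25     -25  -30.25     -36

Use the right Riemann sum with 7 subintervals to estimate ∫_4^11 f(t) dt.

Δt = 1.
Sum = 1·[(-9) + (-12.25) + (-16) + (-20.25) + (-25) + (-30.25) + (-36)] = -148.75.

-148.75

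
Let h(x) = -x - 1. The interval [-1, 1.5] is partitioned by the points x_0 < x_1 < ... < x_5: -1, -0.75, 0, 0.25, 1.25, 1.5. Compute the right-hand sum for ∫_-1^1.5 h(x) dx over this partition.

Subinterval widths: 0.25, 0.75, 0.25, 1, 0.25.
Right endpoints: -0.75, 0, 0.25, 1.25, 1.5.
h(-0.75) = -0.25, h(0) = -1, h(0.25) = -1.25, h(1.25) = -2.25, h(1.5) = -2.5.
Sum = Σ Δx_i · h(x_i).
Sum = -4.

-4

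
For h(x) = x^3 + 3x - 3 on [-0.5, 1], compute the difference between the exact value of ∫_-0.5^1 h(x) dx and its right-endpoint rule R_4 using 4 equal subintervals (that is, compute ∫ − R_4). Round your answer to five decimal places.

-1.08105

Exact integral: ∫_-0.5^1 h(x) dx = -3.140625.
R_4 ≈ -2.0595703.
Error ≈ -3.140625 − (-2.0595703) ≈ -1.08105.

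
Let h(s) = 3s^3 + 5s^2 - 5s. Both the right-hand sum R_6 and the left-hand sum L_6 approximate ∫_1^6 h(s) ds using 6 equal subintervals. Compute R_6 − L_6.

662.5

R_6 ≈ 1594.456019.
L_6 ≈ 931.956019.
R_6 − L_6 = 662.5.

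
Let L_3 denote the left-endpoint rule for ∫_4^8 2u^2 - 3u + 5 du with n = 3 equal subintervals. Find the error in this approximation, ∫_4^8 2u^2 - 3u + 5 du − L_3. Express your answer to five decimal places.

53.62963

Exact integral: ∫_4^8 f(u) du ≈ 246.6666667.
L_3 ≈ 193.0370370.
Error ≈ 246.6666667 − 193.0370370 ≈ 53.62963.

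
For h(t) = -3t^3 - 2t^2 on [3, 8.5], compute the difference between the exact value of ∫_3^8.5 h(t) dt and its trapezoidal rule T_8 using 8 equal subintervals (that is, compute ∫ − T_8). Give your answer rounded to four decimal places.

Exact integral: ∫_3^8.5 h(t) dt ≈ -4245.713542.
T_8 ≈ -4269.001709.
Error ≈ -4245.713542 − (-4269.001709) ≈ 23.2882.

23.2882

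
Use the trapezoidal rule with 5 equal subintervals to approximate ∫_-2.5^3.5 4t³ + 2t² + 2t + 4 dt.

191.52

Δt = (3.5 − (-2.5))/5 = 1.2.
f(-2.5) = -51, f(-1.3) = -4.008, f(-0.1) = 3.816, f(1.1) = 13.944, f(2.3) = 67.848, f(3.5) = 207.
T_5 = (Δt/2)·[f(t_0) + 2f(t_1) + ... + 2f(t_{4}) + f(t_5)].
Sum = 191.52.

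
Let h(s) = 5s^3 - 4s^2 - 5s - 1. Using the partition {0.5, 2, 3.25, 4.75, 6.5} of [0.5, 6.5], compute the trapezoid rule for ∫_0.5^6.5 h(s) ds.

1877.35546875

Subinterval widths: 1.5, 1.25, 1.5, 1.75.
h(0.5) = -3.875, h(2) = 13, h(3.25) = 112.140625, h(4.75) = 420.859375, h(6.5) = 1170.625.
On each subinterval the trapezoid contributes (Δs_i/2)·[h(s_{i-1}) + h(s_i)].
Sum = 1877.35546875.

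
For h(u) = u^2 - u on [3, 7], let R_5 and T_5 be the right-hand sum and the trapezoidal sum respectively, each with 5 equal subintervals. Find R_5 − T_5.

14.4

R_5 = 100.16.
T_5 = 85.76.
R_5 − T_5 = 14.4.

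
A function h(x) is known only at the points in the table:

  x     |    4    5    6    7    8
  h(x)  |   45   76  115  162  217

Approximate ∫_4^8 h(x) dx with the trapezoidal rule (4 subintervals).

Δx = 1.
T_4 = (1/2)·[45 + 2·76 + 2·115 + 2·162 + 217] = 484.

484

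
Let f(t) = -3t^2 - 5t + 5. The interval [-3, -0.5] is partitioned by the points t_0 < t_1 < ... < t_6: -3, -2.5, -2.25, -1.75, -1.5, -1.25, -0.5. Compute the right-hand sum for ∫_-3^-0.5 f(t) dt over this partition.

10.0625

Subinterval widths: 0.5, 0.25, 0.5, 0.25, 0.25, 0.75.
Right endpoints: -2.5, -2.25, -1.75, -1.5, -1.25, -0.5.
f(-2.5) = -1.25, f(-2.25) = 1.0625, f(-1.75) = 4.5625, f(-1.5) = 5.75, f(-1.25) = 6.5625, f(-0.5) = 6.75.
Sum = Σ Δt_i · f(t_i).
Sum = 10.0625.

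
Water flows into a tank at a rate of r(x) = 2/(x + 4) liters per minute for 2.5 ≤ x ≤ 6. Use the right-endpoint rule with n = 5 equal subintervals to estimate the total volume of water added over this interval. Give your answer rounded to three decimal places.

0.825

Δx = (6 − 2.5)/5 = 0.7.
Right endpoints: 3.2, 3.9, 4.6, 5.3, 6.
r(3.2) = 5/18, r(3.9) = 20/79, r(4.6) = 10/43, r(5.3) = 20/93, r(6) = 0.2.
Sum = Δx · [r(3.2) + r(3.9) + r(4.6) + r(5.3) + r(6)].
Sum ≈ 0.825.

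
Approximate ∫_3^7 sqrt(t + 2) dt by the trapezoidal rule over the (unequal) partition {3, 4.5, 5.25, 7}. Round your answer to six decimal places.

Subinterval widths: 1.5, 0.75, 1.75.
f(3) ≈ 2.236068, f(4.5) ≈ 2.549510, f(5.25) ≈ 2.692582, f(7) ≈ 3.000000.
On each subinterval the trapezoid contributes (Δt_i/2)·[f(t_{i-1}) + f(t_i)].
Sum ≈ 10.535977.

10.535977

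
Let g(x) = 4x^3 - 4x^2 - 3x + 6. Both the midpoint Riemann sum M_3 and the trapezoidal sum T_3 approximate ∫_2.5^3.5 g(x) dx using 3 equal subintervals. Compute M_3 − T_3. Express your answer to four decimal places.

-0.8889

M_3 ≈ 71.370370.
T_3 ≈ 72.259259.
M_3 − T_3 ≈ -0.8889.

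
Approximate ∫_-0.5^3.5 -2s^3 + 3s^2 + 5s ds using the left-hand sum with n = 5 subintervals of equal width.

Δs = (3.5 − (-0.5))/5 = 0.8.
Left endpoints: -0.5, 0.3, 1.1, 1.9, 2.7.
f(-0.5) = -1.5, f(0.3) = 1.716, f(1.1) = 6.468, f(1.9) = 6.612, f(2.7) = -3.996.
Sum = Δs · [f(-0.5) + f(0.3) + f(1.1) + f(1.9) + f(2.7)].
Sum = 7.44.

7.44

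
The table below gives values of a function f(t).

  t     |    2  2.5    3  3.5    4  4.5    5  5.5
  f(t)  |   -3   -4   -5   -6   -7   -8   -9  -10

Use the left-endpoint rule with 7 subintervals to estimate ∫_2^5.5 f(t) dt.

Δt = 0.5.
Sum = 0.5·[(-3) + (-4) + (-5) + (-6) + (-7) + (-8) + (-9)] = -21.

-21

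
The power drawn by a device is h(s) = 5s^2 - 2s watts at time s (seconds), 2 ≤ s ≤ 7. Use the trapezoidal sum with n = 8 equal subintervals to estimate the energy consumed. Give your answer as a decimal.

Δs = (7 − 2)/8 = 0.625.
h(2) = 16, h(2.625) = 29.203125, h(3.25) = 46.3125, h(3.875) = 67.328125, h(4.5) = 92.25, h(5.125) = 121.078125, h(5.75) = 153.8125, h(6.375) = 190.453125, h(7) = 231.
T_8 = (Δs/2)·[h(s_0) + 2h(s_1) + ... + 2h(s_{7}) + h(s_8)].
Sum = 514.9609375.

514.9609375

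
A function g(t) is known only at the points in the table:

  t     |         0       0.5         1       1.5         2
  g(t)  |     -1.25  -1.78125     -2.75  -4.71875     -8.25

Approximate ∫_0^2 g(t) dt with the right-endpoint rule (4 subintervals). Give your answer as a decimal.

-8.75

Δt = 0.5.
Sum = 0.5·[(-1.78125) + (-2.75) + (-4.71875) + (-8.25)] = -8.75.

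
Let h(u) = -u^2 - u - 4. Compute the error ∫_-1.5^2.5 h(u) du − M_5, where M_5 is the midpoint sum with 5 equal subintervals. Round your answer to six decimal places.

Exact integral: ∫_-1.5^2.5 h(u) du ≈ -24.33333333.
M_5 = -24.12.
Error ≈ -24.33333333 − (-24.12) ≈ -0.213333.

-0.213333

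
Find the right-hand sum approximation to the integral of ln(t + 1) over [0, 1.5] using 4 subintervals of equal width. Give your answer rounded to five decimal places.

Δt = (1.5 − 0)/4 = 0.375.
Right endpoints: 0.375, 0.75, 1.125, 1.5.
f(0.375) ≈ 0.31845, f(0.75) ≈ 0.55962, f(1.125) ≈ 0.75377, f(1.5) ≈ 0.91629.
Sum = Δt · [f(0.375) + f(0.75) + f(1.125) + f(1.5)].
Sum ≈ 0.95555.

0.95555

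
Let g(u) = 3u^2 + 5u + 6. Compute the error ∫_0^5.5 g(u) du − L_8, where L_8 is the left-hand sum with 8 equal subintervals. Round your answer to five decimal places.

Exact integral: ∫_0^5.5 g(u) du = 275.
L_8 ≈ 235.6513672.
Error ≈ 275 − 235.6513672 ≈ 39.34863.

39.34863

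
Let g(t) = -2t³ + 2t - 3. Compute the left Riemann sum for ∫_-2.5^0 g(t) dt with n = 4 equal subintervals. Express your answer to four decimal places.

Δt = (0 − (-2.5))/4 = 0.625.
Left endpoints: -2.5, -1.875, -1.25, -0.625.
g(-2.5) = 23.25, g(-1.875) = 6.43359375, g(-1.25) = -1.59375, g(-0.625) = -3.76171875.
Sum = Δt · [g(-2.5) + g(-1.875) + g(-1.25) + g(-0.625)].
Sum ≈ 15.2051.

15.2051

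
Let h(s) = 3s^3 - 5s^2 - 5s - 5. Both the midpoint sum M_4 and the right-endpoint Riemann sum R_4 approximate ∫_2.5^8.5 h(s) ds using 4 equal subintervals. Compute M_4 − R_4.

-1226.8125

M_4 = 2643.1875.
R_4 = 3870.
M_4 − R_4 = -1226.8125.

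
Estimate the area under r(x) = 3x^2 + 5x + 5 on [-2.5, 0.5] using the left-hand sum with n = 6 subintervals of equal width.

Δx = (0.5 − (-2.5))/6 = 0.5.
Left endpoints: -2.5, -2, -1.5, -1, -0.5, 0.
r(-2.5) = 11.25, r(-2) = 7, r(-1.5) = 4.25, r(-1) = 3, r(-0.5) = 3.25, r(0) = 5.
Sum = Δx · [r(-2.5) + r(-2) + r(-1.5) + ...].
Sum = 16.875.

16.875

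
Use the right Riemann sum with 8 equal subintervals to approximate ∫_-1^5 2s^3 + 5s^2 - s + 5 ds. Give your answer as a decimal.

686.8125

Δs = (5 − (-1))/8 = 0.75.
Right endpoints: -0.25, 0.5, 1.25, 2, 2.75, 3.5, 4.25, 5.
f(-0.25) = 5.53125, f(0.5) = 6, f(1.25) = 15.46875, f(2) = 39, f(2.75) = 81.65625, f(3.5) = 148.5, f(4.25) = 244.59375, f(5) = 375.
Sum = Δs · [f(-0.25) + f(0.5) + f(1.25) + ...].
Sum = 686.8125.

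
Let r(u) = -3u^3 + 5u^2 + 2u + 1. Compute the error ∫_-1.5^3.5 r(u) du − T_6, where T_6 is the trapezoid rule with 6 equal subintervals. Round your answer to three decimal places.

Exact integral: ∫_-1.5^3.5 r(u) du ≈ -16.66667.
T_6 ≈ -18.98148.
Error ≈ -16.66667 − (-18.98148) ≈ 2.315.

2.315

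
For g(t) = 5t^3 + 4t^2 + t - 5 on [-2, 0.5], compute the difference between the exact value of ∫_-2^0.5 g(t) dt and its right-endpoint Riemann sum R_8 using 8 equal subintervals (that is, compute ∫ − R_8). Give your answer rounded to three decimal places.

Exact integral: ∫_-2^0.5 g(t) dt ≈ -23.46354.
R_8 ≈ -19.36401.
Error ≈ -23.46354 − (-19.36401) ≈ -4.100.

-4.100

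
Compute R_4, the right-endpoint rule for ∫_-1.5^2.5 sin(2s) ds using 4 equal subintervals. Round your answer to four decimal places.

-0.8178

Δs = (2.5 − (-1.5))/4 = 1.
Right endpoints: -0.5, 0.5, 1.5, 2.5.
f(-0.5) ≈ -0.8415, f(0.5) ≈ 0.8415, f(1.5) ≈ 0.1411, f(2.5) ≈ -0.9589.
Sum = Δs · [f(-0.5) + f(0.5) + f(1.5) + f(2.5)].
Sum ≈ -0.8178.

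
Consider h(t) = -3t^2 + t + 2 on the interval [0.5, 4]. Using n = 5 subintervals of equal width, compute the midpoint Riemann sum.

-48.57125

Δt = (4 − 0.5)/5 = 0.7.
Midpoints: 0.85, 1.55, 2.25, 2.95, 3.65.
h(0.85) = 0.6825, h(1.55) = -3.6575, h(2.25) = -10.9375, h(2.95) = -21.1575, h(3.65) = -34.3175.
Sum = Δt · [h(0.85) + h(1.55) + h(2.25) + h(2.95) + h(3.65)].
Sum = -48.57125.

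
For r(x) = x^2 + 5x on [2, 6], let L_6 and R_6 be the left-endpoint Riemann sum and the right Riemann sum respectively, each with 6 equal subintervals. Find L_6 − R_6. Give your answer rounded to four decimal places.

L_6 ≈ 132.296296.
R_6 ≈ 166.962963.
L_6 − R_6 ≈ -34.6667.

-34.6667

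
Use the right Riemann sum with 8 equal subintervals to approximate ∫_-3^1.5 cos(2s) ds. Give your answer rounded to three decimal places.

-0.610

Δs = (1.5 − (-3))/8 = 0.5625.
Right endpoints: -2.4375, -1.875, -1.3125, -0.75, -0.1875, 0.375, 0.9375, 1.5.
f(-2.4375) ≈ 0.162, f(-1.875) ≈ -0.821, f(-1.3125) ≈ -0.870, f(-0.75) ≈ 0.071, f(-0.1875) ≈ 0.931, f(0.375) ≈ 0.732, f(0.9375) ≈ -0.300, f(1.5) ≈ -0.990.
Sum = Δs · [f(-2.4375) + f(-1.875) + f(-1.3125) + ...].
Sum ≈ -0.610.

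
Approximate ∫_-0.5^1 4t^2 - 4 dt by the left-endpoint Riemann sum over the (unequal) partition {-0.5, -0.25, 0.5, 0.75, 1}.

Subinterval widths: 0.25, 0.75, 0.25, 0.25.
Left endpoints: -0.5, -0.25, 0.5, 0.75.
f(-0.5) = -3, f(-0.25) = -3.75, f(0.5) = -3, f(0.75) = -1.75.
Sum = Σ Δt_i · f(t_i).
Sum = -4.75.

-4.75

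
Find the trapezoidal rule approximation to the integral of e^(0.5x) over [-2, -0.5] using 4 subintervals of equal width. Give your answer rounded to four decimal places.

0.8242

Δx = (-0.5 − (-2))/4 = 0.375.
f(-2) ≈ 0.3679, f(-1.625) ≈ 0.4437, f(-1.25) ≈ 0.5353, f(-0.875) ≈ 0.6456, f(-0.5) ≈ 0.7788.
T_4 = (Δx/2)·[f(x_0) + 2f(x_1) + 2f(x_2) + 2f(x_3) + f(x_4)].
Sum ≈ 0.8242.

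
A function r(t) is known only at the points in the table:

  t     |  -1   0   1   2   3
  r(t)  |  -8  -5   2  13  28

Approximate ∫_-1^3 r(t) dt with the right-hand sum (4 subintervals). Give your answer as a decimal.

38

Δt = 1.
Sum = 1·[(-5) + 2 + 13 + 28] = 38.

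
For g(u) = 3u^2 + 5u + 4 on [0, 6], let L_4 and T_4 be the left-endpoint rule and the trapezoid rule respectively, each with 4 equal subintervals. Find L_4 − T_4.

-103.5

L_4 = 233.25.
T_4 = 336.75.
L_4 − T_4 = -103.5.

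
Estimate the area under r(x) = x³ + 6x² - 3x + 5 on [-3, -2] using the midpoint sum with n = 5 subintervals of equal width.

Δx = (-2 − (-3))/5 = 0.2.
Midpoints: -2.9, -2.7, -2.5, -2.3, -2.1.
r(-2.9) = 39.771, r(-2.7) = 37.157, r(-2.5) = 34.375, r(-2.3) = 31.473, r(-2.1) = 28.499.
Sum = Δx · [r(-2.9) + r(-2.7) + r(-2.5) + r(-2.3) + r(-2.1)].
Sum = 34.255.

34.255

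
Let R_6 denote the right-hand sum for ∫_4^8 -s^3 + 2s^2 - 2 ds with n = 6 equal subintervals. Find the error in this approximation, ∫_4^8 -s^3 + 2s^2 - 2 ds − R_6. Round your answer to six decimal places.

Exact integral: ∫_4^8 f(s) ds ≈ -669.33333333.
R_6 ≈ -791.40740741.
Error ≈ -669.33333333 − (-791.40740741) ≈ 122.074074.

122.074074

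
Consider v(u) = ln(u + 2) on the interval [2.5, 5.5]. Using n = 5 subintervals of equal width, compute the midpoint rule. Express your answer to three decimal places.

5.345

Δu = (5.5 − 2.5)/5 = 0.6.
Midpoints: 2.8, 3.4, 4, 4.6, 5.2.
v(2.8) ≈ 1.569, v(3.4) ≈ 1.686, v(4) ≈ 1.792, v(4.6) ≈ 1.887, v(5.2) ≈ 1.974.
Sum = Δu · [v(2.8) + v(3.4) + v(4) + v(4.6) + v(5.2)].
Sum ≈ 5.345.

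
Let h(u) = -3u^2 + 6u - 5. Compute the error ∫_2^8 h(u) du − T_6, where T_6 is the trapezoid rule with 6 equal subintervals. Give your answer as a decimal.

3

Exact integral: ∫_2^8 h(u) du = -354.
T_6 = -357.
Error = -354 − (-357) = 3.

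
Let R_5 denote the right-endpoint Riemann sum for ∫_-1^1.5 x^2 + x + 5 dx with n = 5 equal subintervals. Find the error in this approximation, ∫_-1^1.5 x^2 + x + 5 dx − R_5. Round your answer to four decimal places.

-1.0417

Exact integral: ∫_-1^1.5 f(x) dx ≈ 14.583333.
R_5 = 15.625.
Error ≈ 14.583333 − 15.625 ≈ -1.0417.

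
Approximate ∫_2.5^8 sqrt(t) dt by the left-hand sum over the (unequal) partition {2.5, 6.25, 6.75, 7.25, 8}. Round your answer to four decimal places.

10.4977

Subinterval widths: 3.75, 0.5, 0.5, 0.75.
Left endpoints: 2.5, 6.25, 6.75, 7.25.
f(2.5) ≈ 1.5811, f(6.25) ≈ 2.5000, f(6.75) ≈ 2.5981, f(7.25) ≈ 2.6926.
Sum = Σ Δt_i · f(t_i).
Sum ≈ 10.4977.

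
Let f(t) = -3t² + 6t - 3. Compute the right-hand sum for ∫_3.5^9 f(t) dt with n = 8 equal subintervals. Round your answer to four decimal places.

-557.2295

Δt = (9 − 3.5)/8 = 0.6875.
Right endpoints: 4.1875, 4.875, 5.5625, 6.25, 6.9375, 7.625, 8.3125, 9.
f(4.1875) = -30.48046875, f(4.875) = -45.046875, f(5.5625) = -62.44921875, f(6.25) = -82.6875, f(6.9375) = -105.76171875, f(7.625) = -131.671875, f(8.3125) = -160.41796875, f(9) = -192.
Sum = Δt · [f(4.1875) + f(4.875) + f(5.5625) + ...].
Sum ≈ -557.2295.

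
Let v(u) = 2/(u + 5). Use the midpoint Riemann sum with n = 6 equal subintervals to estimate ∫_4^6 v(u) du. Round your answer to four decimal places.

0.4013

Δu = (6 − 4)/6 = 1/3.
Midpoints: 25/6, 4.5, 29/6, 31/6, 5.5, 35/6.
v(25/6) = 12/55, v(4.5) = 4/19, v(29/6) = 12/59, v(31/6) = 12/61, v(5.5) = 4/21, v(35/6) = 12/65.
Sum = Δu · [v(25/6) + v(4.5) + v(29/6) + ...].
Sum ≈ 0.4013.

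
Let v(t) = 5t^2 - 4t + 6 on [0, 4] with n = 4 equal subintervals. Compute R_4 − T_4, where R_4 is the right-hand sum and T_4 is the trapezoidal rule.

R_4 = 134.
T_4 = 102.
R_4 − T_4 = 32.

32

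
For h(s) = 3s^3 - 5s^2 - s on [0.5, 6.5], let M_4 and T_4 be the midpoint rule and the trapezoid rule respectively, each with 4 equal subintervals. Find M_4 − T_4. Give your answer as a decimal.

M_4 = 830.4375.
T_4 = 919.875.
M_4 − T_4 = -89.4375.

-89.4375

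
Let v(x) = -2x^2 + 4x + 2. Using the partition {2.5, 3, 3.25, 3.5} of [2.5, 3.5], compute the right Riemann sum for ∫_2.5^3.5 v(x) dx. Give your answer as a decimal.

-5.65625

Subinterval widths: 0.5, 0.25, 0.25.
Right endpoints: 3, 3.25, 3.5.
v(3) = -4, v(3.25) = -6.125, v(3.5) = -8.5.
Sum = Σ Δx_i · v(x_i).
Sum = -5.65625.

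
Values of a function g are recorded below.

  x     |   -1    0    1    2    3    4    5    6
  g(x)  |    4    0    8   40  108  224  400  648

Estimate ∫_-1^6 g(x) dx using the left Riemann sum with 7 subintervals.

784

Δx = 1.
Sum = 1·[4 + 0 + 8 + 40 + 108 + 224 + 400] = 784.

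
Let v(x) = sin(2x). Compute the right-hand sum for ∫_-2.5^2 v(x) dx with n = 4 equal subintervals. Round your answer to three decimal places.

Δx = (2 − (-2.5))/4 = 1.125.
Right endpoints: -1.375, -0.25, 0.875, 2.
v(-1.375) ≈ -0.382, v(-0.25) ≈ -0.479, v(0.875) ≈ 0.984, v(2) ≈ -0.757.
Sum = Δx · [v(-1.375) + v(-0.25) + v(0.875) + v(2)].
Sum ≈ -0.713.

-0.713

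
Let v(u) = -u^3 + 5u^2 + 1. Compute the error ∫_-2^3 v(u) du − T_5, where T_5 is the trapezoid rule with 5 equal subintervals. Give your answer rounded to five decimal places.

Exact integral: ∫_-2^3 v(u) du ≈ 47.0833333.
T_5 = 50.
Error ≈ 47.0833333 − 50 ≈ -2.91667.

-2.91667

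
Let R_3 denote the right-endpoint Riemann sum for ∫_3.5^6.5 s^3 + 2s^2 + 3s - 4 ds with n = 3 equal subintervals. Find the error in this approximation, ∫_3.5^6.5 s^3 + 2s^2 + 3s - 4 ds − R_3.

-158.875

Exact integral: ∫_3.5^6.5 f(s) ds = 596.25.
R_3 = 755.125.
Error = 596.25 − 755.125 = -158.875.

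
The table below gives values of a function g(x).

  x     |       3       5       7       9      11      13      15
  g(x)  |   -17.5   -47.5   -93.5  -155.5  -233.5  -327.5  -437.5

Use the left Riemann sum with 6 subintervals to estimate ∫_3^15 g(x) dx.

-1750

Δx = 2.
Sum = 2·[(-17.5) + (-47.5) + (-93.5) + (-155.5) + (-233.5) + (-327.5)] = -1750.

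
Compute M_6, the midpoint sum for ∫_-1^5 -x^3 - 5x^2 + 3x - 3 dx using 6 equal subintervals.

Δx = (5 − (-1))/6 = 1.
Midpoints: -0.5, 0.5, 1.5, 2.5, 3.5, 4.5.
f(-0.5) = -5.625, f(0.5) = -2.875, f(1.5) = -13.125, f(2.5) = -42.375, f(3.5) = -96.625, f(4.5) = -181.875.
Sum = Δx · [f(-0.5) + f(0.5) + f(1.5) + ...].
Sum = -342.5.

-342.5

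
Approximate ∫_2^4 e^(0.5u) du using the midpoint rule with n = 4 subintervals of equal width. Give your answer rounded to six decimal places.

9.317266

Δu = (4 − 2)/4 = 0.5.
Midpoints: 2.25, 2.75, 3.25, 3.75.
f(2.25) ≈ 3.080217, f(2.75) ≈ 3.955077, f(3.25) ≈ 5.078419, f(3.75) ≈ 6.520819.
Sum = Δu · [f(2.25) + f(2.75) + f(3.25) + f(3.75)].
Sum ≈ 9.317266.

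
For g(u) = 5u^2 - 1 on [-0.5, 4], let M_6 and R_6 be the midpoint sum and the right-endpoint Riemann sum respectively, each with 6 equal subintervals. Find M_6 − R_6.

M_6 = 101.3203125.
R_6 = 134.015625.
M_6 − R_6 = -32.6953125.

-32.6953125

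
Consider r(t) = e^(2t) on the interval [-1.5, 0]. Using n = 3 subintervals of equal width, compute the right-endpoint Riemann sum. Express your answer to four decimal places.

Δt = (0 − (-1.5))/3 = 0.5.
Right endpoints: -1, -0.5, 0.
r(-1) ≈ 0.1353, r(-0.5) ≈ 0.3679, r(0) ≈ 1.0000.
Sum = Δt · [r(-1) + r(-0.5) + r(0)].
Sum ≈ 0.7516.

0.7516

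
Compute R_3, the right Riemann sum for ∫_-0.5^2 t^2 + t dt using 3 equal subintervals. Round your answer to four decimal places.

7.4769

Δt = (2 − (-0.5))/3 = 5/6.
Right endpoints: 1/3, 7/6, 2.
f(1/3) = 4/9, f(7/6) = 91/36, f(2) = 6.
Sum = Δt · [f(1/3) + f(7/6) + f(2)].
Sum ≈ 7.4769.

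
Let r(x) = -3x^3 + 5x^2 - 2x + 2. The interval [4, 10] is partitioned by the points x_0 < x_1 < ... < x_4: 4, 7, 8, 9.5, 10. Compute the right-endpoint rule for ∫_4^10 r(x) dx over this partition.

-8083.8125

Subinterval widths: 3, 1, 1.5, 0.5.
Right endpoints: 7, 8, 9.5, 10.
r(7) = -796, r(8) = -1230, r(9.5) = -2137.875, r(10) = -2518.
Sum = Σ Δx_i · r(x_i).
Sum = -8083.8125.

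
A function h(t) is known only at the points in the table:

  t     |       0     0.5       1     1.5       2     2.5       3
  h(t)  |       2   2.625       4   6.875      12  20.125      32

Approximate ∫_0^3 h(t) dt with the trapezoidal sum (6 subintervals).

Δt = 0.5.
T_6 = (0.5/2)·[2 + 2·2.625 + 2·4 + 2·6.875 + 2·12 + 2·20.125 + 32] = 31.3125.

31.3125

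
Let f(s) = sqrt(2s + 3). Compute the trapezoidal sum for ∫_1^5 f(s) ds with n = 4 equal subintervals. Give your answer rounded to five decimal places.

11.88319

Δs = (5 − 1)/4 = 1.
f(1) ≈ 2.23607, f(2) ≈ 2.64575, f(3) ≈ 3.00000, f(4) ≈ 3.31662, f(5) ≈ 3.60555.
T_4 = (Δs/2)·[f(s_0) + 2f(s_1) + 2f(s_2) + 2f(s_3) + f(s_4)].
Sum ≈ 11.88319.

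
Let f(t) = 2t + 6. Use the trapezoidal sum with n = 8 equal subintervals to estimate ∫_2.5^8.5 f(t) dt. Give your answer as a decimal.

Δt = (8.5 − 2.5)/8 = 0.75.
f(2.5) = 11, f(3.25) = 12.5, f(4) = 14, f(4.75) = 15.5, f(5.5) = 17, f(6.25) = 18.5, f(7) = 20, f(7.75) = 21.5, f(8.5) = 23.
T_8 = (Δt/2)·[f(t_0) + 2f(t_1) + ... + 2f(t_{7}) + f(t_8)].
Sum = 102.

102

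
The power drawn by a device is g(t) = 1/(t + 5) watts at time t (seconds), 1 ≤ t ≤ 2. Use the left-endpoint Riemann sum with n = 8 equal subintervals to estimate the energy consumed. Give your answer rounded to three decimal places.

Δt = (2 − 1)/8 = 0.125.
Left endpoints: 1, 1.125, 1.25, 1.375, 1.5, 1.625, 1.75, 1.875.
g(1) = 1/6, g(1.125) = 8/49, g(1.25) = 0.16, g(1.375) = 8/51, g(1.5) = 2/13, g(1.625) = 8/53, g(1.75) = 4/27, g(1.875) = 8/55.
Sum = Δt · [g(1) + g(1.125) + g(1.25) + ...].
Sum ≈ 0.156.

0.156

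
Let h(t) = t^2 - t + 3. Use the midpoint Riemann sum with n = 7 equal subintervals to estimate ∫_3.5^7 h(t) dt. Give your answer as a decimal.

Δt = (7 − 3.5)/7 = 0.5.
Midpoints: 3.75, 4.25, 4.75, 5.25, 5.75, 6.25, 6.75.
h(3.75) = 13.3125, h(4.25) = 16.8125, h(4.75) = 20.8125, h(5.25) = 25.3125, h(5.75) = 30.3125, h(6.25) = 35.8125, h(6.75) = 41.8125.
Sum = Δt · [h(3.75) + h(4.25) + h(4.75) + ...].
Sum = 92.09375.

92.09375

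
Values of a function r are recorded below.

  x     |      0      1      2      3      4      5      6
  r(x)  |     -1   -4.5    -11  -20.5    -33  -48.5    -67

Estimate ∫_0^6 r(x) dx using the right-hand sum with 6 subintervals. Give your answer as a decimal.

Δx = 1.
Sum = 1·[(-4.5) + (-11) + (-20.5) + (-33) + (-48.5) + (-67)] = -184.5.

-184.5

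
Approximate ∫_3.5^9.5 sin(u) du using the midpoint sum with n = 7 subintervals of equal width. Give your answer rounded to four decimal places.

0.0626

Δu = (9.5 − 3.5)/7 = 6/7.
Midpoints: 55/14, 67/14, 79/14, 6.5, 103/14, 115/14, 127/14.
f(55/14) ≈ -0.7082, f(67/14) ≈ -0.9973, f(79/14) ≈ -0.5975, f(6.5) ≈ 0.2151, f(103/14) ≈ 0.8791, f(115/14) ≈ 0.9358, f(127/14) ≈ 0.3460.
Sum = Δu · [f(55/14) + f(67/14) + f(79/14) + ...].
Sum ≈ 0.0626.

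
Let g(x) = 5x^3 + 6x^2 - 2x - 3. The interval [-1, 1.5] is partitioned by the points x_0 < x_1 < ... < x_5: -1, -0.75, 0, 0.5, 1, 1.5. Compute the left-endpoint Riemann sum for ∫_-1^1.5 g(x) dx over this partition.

Subinterval widths: 0.25, 0.75, 0.5, 0.5, 0.5.
Left endpoints: -1, -0.75, 0, 0.5, 1.
g(-1) = 0, g(-0.75) = -0.234375, g(0) = -3, g(0.5) = -1.875, g(1) = 6.
Sum = Σ Δx_i · g(x_i).
Sum = 0.38671875.

0.38671875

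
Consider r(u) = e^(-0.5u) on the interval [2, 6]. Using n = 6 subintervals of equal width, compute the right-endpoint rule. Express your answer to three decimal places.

Δu = (6 − 2)/6 = 2/3.
Right endpoints: 8/3, 10/3, 4, 14/3, 16/3, 6.
r(8/3) ≈ 0.264, r(10/3) ≈ 0.189, r(4) ≈ 0.135, r(14/3) ≈ 0.097, r(16/3) ≈ 0.069, r(6) ≈ 0.050.
Sum = Δu · [r(8/3) + r(10/3) + r(4) + ...].
Sum ≈ 0.536.

0.536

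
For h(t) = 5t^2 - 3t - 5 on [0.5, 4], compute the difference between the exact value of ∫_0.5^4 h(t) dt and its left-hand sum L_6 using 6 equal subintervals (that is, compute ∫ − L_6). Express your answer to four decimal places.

Exact integral: ∫_0.5^4 h(t) dt ≈ 65.333333.
L_6 ≈ 46.419560.
Error ≈ 65.333333 − 46.419560 ≈ 18.9138.

18.9138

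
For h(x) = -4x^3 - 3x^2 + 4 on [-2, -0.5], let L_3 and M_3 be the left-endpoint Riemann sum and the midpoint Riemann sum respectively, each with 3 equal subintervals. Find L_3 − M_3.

6.1875

L_3 = 19.875.
M_3 = 13.6875.
L_3 − M_3 = 6.1875.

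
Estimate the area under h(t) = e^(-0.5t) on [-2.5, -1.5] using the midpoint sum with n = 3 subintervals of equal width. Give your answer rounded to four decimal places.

2.7435

Δt = (-1.5 − (-2.5))/3 = 1/3.
Midpoints: -7/3, -2, -5/3.
h(-7/3) ≈ 3.2113, h(-2) ≈ 2.7183, h(-5/3) ≈ 2.3010.
Sum = Δt · [h(-7/3) + h(-2) + h(-5/3)].
Sum ≈ 2.7435.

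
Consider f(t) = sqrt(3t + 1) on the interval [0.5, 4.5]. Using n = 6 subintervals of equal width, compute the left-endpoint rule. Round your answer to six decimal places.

10.628899

Δt = (4.5 − 0.5)/6 = 2/3.
Left endpoints: 0.5, 7/6, 11/6, 2.5, 19/6, 23/6.
f(0.5) ≈ 1.581139, f(7/6) ≈ 2.121320, f(11/6) ≈ 2.549510, f(2.5) ≈ 2.915476, f(19/6) ≈ 3.240370, f(23/6) ≈ 3.535534.
Sum = Δt · [f(0.5) + f(7/6) + f(11/6) + ...].
Sum ≈ 10.628899.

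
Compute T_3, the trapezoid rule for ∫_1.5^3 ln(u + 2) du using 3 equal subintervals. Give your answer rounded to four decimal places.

Δu = (3 − 1.5)/3 = 0.5.
f(1.5) ≈ 1.2528, f(2) ≈ 1.3863, f(2.5) ≈ 1.5041, f(3) ≈ 1.6094.
T_3 = (Δu/2)·[f(u_0) + 2f(u_1) + 2f(u_2) + f(u_3)].
Sum ≈ 2.1607.

2.1607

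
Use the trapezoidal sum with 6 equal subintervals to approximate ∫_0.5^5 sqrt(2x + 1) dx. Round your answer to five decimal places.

11.19934

Δx = (5 − 0.5)/6 = 0.75.
f(0.5) ≈ 1.41421, f(1.25) ≈ 1.87083, f(2) ≈ 2.23607, f(2.75) ≈ 2.54951, f(3.5) ≈ 2.82843, f(4.25) ≈ 3.08221, f(5) ≈ 3.31662.
T_6 = (Δx/2)·[f(x_0) + 2f(x_1) + ... + 2f(x_{5}) + f(x_6)].
Sum ≈ 11.19934.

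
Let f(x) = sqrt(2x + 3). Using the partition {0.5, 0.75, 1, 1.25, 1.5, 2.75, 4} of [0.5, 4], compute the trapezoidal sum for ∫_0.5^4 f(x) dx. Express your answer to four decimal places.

9.4800

Subinterval widths: 0.25, 0.25, 0.25, 0.25, 1.25, 1.25.
f(0.5) ≈ 2.0000, f(0.75) ≈ 2.1213, f(1) ≈ 2.2361, f(1.25) ≈ 2.3452, f(1.5) ≈ 2.4495, f(2.75) ≈ 2.9155, f(4) ≈ 3.3166.
On each subinterval the trapezoid contributes (Δx_i/2)·[f(x_{i-1}) + f(x_i)].
Sum ≈ 9.4800.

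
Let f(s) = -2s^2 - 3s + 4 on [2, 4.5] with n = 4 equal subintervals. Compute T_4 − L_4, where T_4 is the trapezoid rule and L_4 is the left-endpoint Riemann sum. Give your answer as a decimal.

T_4 = -70.1171875.
L_4 = -57.6171875.
T_4 − L_4 = -12.5.

-12.5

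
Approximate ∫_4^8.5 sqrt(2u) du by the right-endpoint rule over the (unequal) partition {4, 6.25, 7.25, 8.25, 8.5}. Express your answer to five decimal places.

Subinterval widths: 2.25, 1, 1, 0.25.
Right endpoints: 6.25, 7.25, 8.25, 8.5.
f(6.25) ≈ 3.53553, f(7.25) ≈ 3.80789, f(8.25) ≈ 4.06202, f(8.5) ≈ 4.12311.
Sum = Σ Δu_i · f(u_i).
Sum ≈ 16.85563.

16.85563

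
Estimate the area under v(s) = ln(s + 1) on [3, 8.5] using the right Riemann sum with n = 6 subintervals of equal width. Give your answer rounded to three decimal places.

10.728

Δs = (8.5 − 3)/6 = 11/12.
Right endpoints: 47/12, 29/6, 5.75, 20/3, 91/12, 8.5.
v(47/12) ≈ 1.593, v(29/6) ≈ 1.764, v(5.75) ≈ 1.910, v(20/3) ≈ 2.037, v(91/12) ≈ 2.150, v(8.5) ≈ 2.251.
Sum = Δs · [v(47/12) + v(29/6) + v(5.75) + ...].
Sum ≈ 10.728.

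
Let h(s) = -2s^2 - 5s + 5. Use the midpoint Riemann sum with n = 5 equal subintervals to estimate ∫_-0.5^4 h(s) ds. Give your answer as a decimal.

-59.0175

Δs = (4 − (-0.5))/5 = 0.9.
Midpoints: -0.05, 0.85, 1.75, 2.65, 3.55.
h(-0.05) = 5.245, h(0.85) = -0.695, h(1.75) = -9.875, h(2.65) = -22.295, h(3.55) = -37.955.
Sum = Δs · [h(-0.05) + h(0.85) + h(1.75) + h(2.65) + h(3.55)].
Sum = -59.0175.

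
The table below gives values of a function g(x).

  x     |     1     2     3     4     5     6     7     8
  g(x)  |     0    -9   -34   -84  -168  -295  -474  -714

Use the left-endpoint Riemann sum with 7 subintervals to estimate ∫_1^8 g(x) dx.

Δx = 1.
Sum = 1·[0 + (-9) + (-34) + (-84) + (-168) + (-295) + (-474)] = -1064.

-1064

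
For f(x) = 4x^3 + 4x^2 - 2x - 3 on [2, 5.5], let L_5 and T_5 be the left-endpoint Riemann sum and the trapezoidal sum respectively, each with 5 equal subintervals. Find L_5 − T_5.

L_5 = 831.46.
T_5 = 1087.485.
L_5 − T_5 = -256.025.

-256.025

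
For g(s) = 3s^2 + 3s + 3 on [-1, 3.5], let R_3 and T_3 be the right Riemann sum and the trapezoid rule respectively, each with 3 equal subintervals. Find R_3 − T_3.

35.4375

R_3 = 114.75.
T_3 = 79.3125.
R_3 − T_3 = 35.4375.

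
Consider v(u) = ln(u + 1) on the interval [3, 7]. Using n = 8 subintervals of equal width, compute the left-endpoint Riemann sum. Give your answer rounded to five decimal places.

6.91447

Δu = (7 − 3)/8 = 0.5.
Left endpoints: 3, 3.5, 4, 4.5, 5, 5.5, 6, 6.5.
v(3) ≈ 1.38629, v(3.5) ≈ 1.50408, v(4) ≈ 1.60944, v(4.5) ≈ 1.70475, v(5) ≈ 1.79176, v(5.5) ≈ 1.87180, v(6) ≈ 1.94591, v(6.5) ≈ 2.01490.
Sum = Δu · [v(3) + v(3.5) + v(4) + ...].
Sum ≈ 6.91447.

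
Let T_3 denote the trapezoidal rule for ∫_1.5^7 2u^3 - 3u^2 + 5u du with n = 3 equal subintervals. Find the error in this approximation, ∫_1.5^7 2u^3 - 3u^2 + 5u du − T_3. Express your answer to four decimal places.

-69.3229

Exact integral: ∫_1.5^7 f(u) du = 975.21875.
T_3 ≈ 1044.541667.
Error ≈ 975.21875 − 1044.541667 ≈ -69.3229.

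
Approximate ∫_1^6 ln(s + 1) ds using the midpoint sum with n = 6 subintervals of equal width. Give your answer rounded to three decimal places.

Δs = (6 − 1)/6 = 5/6.
Midpoints: 17/12, 2.25, 37/12, 47/12, 4.75, 67/12.
f(17/12) ≈ 0.882, f(2.25) ≈ 1.179, f(37/12) ≈ 1.407, f(47/12) ≈ 1.593, f(4.75) ≈ 1.749, f(67/12) ≈ 1.885.
Sum = Δs · [f(17/12) + f(2.25) + f(37/12) + ...].
Sum ≈ 7.245.

7.245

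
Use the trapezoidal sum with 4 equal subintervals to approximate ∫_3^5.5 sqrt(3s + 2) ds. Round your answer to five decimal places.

9.57189

Δs = (5.5 − 3)/4 = 0.625.
f(3) ≈ 3.31662, f(3.625) ≈ 3.58818, f(4.25) ≈ 3.84057, f(4.875) ≈ 4.07738, f(5.5) ≈ 4.30116.
T_4 = (Δs/2)·[f(s_0) + 2f(s_1) + 2f(s_2) + 2f(s_3) + f(s_4)].
Sum ≈ 9.57189.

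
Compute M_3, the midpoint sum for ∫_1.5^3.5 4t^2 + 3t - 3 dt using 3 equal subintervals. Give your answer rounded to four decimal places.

Δt = (3.5 − 1.5)/3 = 2/3.
Midpoints: 11/6, 2.5, 19/6.
f(11/6) = 287/18, f(2.5) = 29.5, f(19/6) = 839/18.
Sum = Δt · [f(11/6) + f(2.5) + f(19/6)].
Sum ≈ 61.3704.

61.3704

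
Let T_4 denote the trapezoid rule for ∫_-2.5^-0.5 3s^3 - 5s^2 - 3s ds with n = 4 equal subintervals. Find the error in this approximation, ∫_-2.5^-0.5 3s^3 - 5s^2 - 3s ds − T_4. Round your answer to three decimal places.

Exact integral: ∫_-2.5^-0.5 f(s) ds ≈ -46.08333.
T_4 = -47.625.
Error ≈ -46.08333 − (-47.625) ≈ 1.542.

1.542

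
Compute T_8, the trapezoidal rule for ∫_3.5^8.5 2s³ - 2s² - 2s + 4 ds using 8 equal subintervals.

Δs = (8.5 − 3.5)/8 = 0.625.
f(3.5) = 58.25, f(4.125) = 102.09765625, f(4.75) = 163.71875, f(5.375) = 246.04296875, f(6) = 352, f(6.625) = 484.51953125, f(7.25) = 646.53125, f(7.875) = 840.96484375, f(8.5) = 1070.75.
T_8 = (Δs/2)·[f(s_0) + 2f(s_1) + ... + 2f(s_{7}) + f(s_8)].
Sum = 2125.234375.

2125.234375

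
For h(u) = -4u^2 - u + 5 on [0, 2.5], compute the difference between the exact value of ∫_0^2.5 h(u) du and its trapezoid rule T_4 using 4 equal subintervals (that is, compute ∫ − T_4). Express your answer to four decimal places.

Exact integral: ∫_0^2.5 h(u) du ≈ -11.458333.
T_4 = -12.109375.
Error ≈ -11.458333 − (-12.109375) ≈ 0.6510.

0.6510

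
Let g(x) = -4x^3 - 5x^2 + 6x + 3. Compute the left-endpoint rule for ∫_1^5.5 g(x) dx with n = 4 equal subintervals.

Δx = (5.5 − 1)/4 = 1.125.
Left endpoints: 1, 2.125, 3.25, 4.375.
g(1) = 0, g(2.125) = -45.2109375, g(3.25) = -167.625, g(4.375) = -401.4140625.
Sum = Δx · [g(1) + g(2.125) + g(3.25) + g(4.375)].
Sum = -691.03125.

-691.03125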